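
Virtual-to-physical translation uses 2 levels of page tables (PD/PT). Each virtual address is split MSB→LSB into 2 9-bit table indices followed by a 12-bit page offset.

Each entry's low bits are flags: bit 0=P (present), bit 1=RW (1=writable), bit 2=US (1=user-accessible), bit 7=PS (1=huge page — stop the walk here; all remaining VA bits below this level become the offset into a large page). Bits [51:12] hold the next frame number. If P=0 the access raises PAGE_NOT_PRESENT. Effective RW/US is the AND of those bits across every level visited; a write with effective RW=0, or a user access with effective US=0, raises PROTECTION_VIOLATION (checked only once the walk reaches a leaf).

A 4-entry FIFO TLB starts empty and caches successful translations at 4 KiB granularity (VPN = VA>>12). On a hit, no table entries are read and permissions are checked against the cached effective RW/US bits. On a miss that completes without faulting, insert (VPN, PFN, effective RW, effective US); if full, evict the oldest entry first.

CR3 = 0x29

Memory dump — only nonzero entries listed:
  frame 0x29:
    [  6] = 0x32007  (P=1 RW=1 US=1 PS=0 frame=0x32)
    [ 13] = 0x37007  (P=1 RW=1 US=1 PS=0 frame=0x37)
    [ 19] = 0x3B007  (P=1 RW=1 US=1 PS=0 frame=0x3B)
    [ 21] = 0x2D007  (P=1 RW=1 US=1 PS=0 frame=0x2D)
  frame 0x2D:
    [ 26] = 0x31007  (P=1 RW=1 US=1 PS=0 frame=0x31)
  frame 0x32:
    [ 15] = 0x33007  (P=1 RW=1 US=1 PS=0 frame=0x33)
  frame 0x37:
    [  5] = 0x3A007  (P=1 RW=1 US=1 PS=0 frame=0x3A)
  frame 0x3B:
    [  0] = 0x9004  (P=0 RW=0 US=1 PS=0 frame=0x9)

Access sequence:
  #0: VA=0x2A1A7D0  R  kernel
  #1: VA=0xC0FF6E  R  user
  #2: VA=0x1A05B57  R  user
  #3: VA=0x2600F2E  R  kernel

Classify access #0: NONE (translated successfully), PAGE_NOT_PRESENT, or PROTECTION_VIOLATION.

Walk each access:
#0 VA=0x2A1A7D0 (r,kernel):
  lvl0: tbl 0x29, slot 21 ⇒ 0x2D007 (P1/RW1/US1/PS0)
  lvl1: tbl 0x2D, slot 26 ⇒ 0x31007 (P1/RW1/US1/PS0)
  → PA=0x317D0  (2 entries read)
#1 VA=0xC0FF6E (r,user):
  lvl0: tbl 0x29, slot 6 ⇒ 0x32007 (P1/RW1/US1/PS0)
  lvl1: tbl 0x32, slot 15 ⇒ 0x33007 (P1/RW1/US1/PS0)
  → PA=0x33F6E  (2 entries read)
#2 VA=0x1A05B57 (r,user):
  lvl0: tbl 0x29, slot 13 ⇒ 0x37007 (P1/RW1/US1/PS0)
  lvl1: tbl 0x37, slot 5 ⇒ 0x3A007 (P1/RW1/US1/PS0)
  → PA=0x3AB57  (2 entries read)
#3 VA=0x2600F2E (r,kernel):
  lvl0: tbl 0x29, slot 19 ⇒ 0x3B007 (P1/RW1/US1/PS0)
  lvl1: tbl 0x3B, slot 0 ⇒ 0x9004 (P0/RW0/US1/PS0)
  ✗ PAGE_NOT_PRESENT  [2 reads]

Access #0 fault: NONE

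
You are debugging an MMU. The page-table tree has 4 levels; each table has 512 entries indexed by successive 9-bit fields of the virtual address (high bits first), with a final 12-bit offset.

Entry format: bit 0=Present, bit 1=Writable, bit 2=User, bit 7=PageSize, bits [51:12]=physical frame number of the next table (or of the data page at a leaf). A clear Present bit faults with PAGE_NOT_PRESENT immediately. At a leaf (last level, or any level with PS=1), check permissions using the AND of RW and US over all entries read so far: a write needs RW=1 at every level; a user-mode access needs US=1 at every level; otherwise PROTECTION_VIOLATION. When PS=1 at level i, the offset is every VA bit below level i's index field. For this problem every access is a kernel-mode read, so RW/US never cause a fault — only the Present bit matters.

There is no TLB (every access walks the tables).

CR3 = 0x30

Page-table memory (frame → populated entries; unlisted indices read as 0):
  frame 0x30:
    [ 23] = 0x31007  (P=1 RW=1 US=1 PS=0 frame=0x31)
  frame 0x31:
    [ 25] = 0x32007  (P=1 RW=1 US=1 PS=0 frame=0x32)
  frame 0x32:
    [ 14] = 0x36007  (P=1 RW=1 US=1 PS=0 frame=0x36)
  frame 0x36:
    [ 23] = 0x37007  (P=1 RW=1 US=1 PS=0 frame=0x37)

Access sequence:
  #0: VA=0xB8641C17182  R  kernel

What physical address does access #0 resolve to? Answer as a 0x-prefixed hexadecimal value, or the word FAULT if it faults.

Walk each access:
#0 VA=0xB8641C17182 (r,kernel):
  [0] read 0x30 idx=23: raw=0x31007 flags P=1 W=1 U=1 S=0
  [1] read 0x31 idx=25: raw=0x32007 flags P=1 W=1 U=1 S=0
  [2] read 0x32 idx=14: raw=0x36007 flags P=1 W=1 U=1 S=0
  [3] read 0x36 idx=23: raw=0x37007 flags P=1 W=1 U=1 S=0
  ✓ 0x37182  — 4 lookups

Access #0 PA: 0x37182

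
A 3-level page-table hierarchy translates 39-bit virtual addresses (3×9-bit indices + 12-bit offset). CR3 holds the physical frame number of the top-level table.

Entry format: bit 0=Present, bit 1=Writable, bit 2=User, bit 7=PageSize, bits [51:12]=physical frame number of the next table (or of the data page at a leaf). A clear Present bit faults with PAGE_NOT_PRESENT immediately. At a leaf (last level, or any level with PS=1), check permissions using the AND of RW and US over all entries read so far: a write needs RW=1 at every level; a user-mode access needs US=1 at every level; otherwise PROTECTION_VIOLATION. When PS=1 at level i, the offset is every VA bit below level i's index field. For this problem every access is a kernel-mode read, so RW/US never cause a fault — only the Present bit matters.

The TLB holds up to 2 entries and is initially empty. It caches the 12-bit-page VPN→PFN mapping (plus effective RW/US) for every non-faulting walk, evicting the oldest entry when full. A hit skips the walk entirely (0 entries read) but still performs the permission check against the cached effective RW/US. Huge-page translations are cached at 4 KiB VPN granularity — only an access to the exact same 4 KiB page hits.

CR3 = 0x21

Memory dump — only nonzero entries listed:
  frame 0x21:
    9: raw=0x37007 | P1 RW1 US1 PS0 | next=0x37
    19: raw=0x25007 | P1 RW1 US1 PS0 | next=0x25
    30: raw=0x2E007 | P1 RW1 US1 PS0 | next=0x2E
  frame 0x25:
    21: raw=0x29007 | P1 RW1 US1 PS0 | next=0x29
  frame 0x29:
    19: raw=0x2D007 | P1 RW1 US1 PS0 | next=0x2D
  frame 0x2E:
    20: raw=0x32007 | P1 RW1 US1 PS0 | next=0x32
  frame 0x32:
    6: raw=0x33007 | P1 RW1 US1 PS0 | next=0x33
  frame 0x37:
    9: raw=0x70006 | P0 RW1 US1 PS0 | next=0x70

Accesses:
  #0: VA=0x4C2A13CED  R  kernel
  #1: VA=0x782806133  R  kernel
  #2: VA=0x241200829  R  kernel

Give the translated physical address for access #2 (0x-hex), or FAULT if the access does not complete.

Walk each access:
#0 VA=0x4C2A13CED (r,kernel):
  [0] read 0x21 idx=19: raw=0x25007 flags P=1 W=1 U=1 S=0
  [1] read 0x25 idx=21: raw=0x29007 flags P=1 W=1 U=1 S=0
  [2] read 0x29 idx=19: raw=0x2D007 flags P=1 W=1 U=1 S=0
  ✓ 0x2DCED  — 3 lookups
#1 VA=0x782806133 (r,kernel):
  [0] read 0x21 idx=30: raw=0x2E007 flags P=1 W=1 U=1 S=0
  [1] read 0x2E idx=20: raw=0x32007 flags P=1 W=1 U=1 S=0
  [2] read 0x32 idx=6: raw=0x33007 flags P=1 W=1 U=1 S=0
  ✓ 0x33133  — 3 lookups
#2 VA=0x241200829 (r,kernel):
  [0] read 0x21 idx=9: raw=0x37007 flags P=1 W=1 U=1 S=0
  [1] read 0x37 idx=9: raw=0x70006 flags P=0 W=1 U=1 S=0
  ⇒ fault: PAGE_NOT_PRESENT  — 2 lookups

Access #2 PA: FAULT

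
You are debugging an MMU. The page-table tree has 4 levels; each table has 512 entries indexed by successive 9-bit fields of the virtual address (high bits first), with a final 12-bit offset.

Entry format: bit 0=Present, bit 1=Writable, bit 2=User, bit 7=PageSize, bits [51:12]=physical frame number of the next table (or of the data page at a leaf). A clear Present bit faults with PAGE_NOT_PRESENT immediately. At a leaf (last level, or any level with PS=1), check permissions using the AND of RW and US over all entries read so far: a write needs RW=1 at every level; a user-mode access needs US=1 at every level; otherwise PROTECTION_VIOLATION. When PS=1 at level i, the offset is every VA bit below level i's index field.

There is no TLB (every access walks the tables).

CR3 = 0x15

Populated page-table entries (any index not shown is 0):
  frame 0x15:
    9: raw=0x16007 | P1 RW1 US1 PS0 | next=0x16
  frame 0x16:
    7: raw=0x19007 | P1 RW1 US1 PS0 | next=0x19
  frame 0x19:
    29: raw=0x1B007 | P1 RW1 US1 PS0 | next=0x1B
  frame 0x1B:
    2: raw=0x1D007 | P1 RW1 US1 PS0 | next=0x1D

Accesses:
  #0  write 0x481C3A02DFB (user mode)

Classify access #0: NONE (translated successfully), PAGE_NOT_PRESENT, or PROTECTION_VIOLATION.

Walk each access:
#0 VA=0x481C3A02DFB (w,user):
  [0] read 0x15 idx=9: raw=0x16007 flags P=1 W=1 U=1 S=0
  [1] read 0x16 idx=7: raw=0x19007 flags P=1 W=1 U=1 S=0
  [2] read 0x19 idx=29: raw=0x1B007 flags P=1 W=1 U=1 S=0
  [3] read 0x1B idx=2: raw=0x1D007 flags P=1 W=1 U=1 S=0
  ✓ 0x1DDFB  — 4 lookups

Access #0 fault: NONE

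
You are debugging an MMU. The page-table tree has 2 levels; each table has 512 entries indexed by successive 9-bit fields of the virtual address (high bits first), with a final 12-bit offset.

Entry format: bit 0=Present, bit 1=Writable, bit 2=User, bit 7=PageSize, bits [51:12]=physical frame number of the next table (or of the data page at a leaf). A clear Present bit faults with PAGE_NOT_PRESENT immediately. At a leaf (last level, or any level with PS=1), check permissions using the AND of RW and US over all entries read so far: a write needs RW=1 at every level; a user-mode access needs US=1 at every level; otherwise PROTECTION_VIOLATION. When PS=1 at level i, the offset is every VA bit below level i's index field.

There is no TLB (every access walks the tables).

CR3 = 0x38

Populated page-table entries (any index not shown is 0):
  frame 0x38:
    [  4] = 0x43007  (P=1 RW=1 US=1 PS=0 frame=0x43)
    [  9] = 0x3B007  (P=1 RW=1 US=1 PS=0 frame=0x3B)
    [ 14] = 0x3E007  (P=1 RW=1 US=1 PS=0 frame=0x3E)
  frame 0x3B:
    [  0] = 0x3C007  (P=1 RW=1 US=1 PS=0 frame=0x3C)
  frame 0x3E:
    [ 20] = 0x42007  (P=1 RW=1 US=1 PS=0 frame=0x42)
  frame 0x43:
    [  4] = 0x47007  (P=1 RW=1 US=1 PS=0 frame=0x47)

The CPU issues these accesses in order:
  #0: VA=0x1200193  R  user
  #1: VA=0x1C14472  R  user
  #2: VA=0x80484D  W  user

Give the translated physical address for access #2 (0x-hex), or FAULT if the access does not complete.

Per-access translation:
#0 VA=0x1200193 (r,user):
  L0 @0x38[9] → 0x3B007  P=1,RW=1,US=1,PS=0
  L1 @0x3B[0] → 0x3C007  P=1,RW=1,US=1,PS=0
  ✓ 0x3C193  — 2 lookups
#1 VA=0x1C14472 (r,user):
  L0 @0x38[14] → 0x3E007  P=1,RW=1,US=1,PS=0
  L1 @0x3E[20] → 0x42007  P=1,RW=1,US=1,PS=0
  ✓ 0x42472  — 2 lookups
#2 VA=0x80484D (w,user):
  L0 @0x38[4] → 0x43007  P=1,RW=1,US=1,PS=0
  L1 @0x43[4] → 0x47007  P=1,RW=1,US=1,PS=0
  ✓ 0x4784D  — 2 lookups

Access #2 PA: 0x4784D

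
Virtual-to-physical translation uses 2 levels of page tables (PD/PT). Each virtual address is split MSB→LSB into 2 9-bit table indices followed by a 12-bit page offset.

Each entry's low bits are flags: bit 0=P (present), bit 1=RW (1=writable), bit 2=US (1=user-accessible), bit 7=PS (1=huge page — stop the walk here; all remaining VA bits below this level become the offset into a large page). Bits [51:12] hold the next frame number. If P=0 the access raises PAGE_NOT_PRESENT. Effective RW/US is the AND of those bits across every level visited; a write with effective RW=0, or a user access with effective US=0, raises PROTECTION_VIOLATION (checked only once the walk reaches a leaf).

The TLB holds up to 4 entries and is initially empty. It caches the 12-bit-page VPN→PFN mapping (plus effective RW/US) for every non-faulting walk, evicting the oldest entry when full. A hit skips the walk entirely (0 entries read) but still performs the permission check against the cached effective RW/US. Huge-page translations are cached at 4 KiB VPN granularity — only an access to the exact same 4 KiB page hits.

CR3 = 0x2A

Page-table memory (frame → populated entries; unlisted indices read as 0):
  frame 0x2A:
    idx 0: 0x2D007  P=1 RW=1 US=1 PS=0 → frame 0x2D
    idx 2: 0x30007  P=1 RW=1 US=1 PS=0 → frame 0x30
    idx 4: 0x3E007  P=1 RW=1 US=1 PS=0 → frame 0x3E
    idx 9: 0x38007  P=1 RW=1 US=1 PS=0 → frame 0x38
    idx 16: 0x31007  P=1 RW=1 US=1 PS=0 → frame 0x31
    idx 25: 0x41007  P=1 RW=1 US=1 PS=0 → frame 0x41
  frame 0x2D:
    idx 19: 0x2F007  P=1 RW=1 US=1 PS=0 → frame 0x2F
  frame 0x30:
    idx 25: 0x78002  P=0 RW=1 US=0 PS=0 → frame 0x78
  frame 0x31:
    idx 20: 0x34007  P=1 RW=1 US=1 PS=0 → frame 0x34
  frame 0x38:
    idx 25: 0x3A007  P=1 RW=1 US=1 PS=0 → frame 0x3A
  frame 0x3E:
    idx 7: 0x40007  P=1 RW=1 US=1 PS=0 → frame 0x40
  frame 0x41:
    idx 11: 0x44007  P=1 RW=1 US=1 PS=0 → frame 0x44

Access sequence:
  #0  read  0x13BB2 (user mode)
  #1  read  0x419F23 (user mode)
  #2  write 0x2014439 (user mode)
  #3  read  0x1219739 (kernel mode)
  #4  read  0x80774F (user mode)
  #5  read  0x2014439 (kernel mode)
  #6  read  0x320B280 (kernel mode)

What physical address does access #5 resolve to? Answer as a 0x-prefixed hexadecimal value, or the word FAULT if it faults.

Per-access translation:
#0 VA=0x13BB2 (r,user):
  L0: frame=0x2A idx=0 entry=0x2D007 [P=1 RW=1 US=1 PS=0]
  L1: frame=0x2D idx=19 entry=0x2F007 [P=1 RW=1 US=1 PS=0]
  → PA=0x2FBB2  (2 entries read)
#1 VA=0x419F23 (r,user):
  L0: frame=0x2A idx=2 entry=0x30007 [P=1 RW=1 US=1 PS=0]
  L1: frame=0x30 idx=25 entry=0x78002 [P=0 RW=1 US=0 PS=0]
  → PAGE_NOT_PRESENT  (2 entries read)
#2 VA=0x2014439 (w,user):
  L0: frame=0x2A idx=16 entry=0x31007 [P=1 RW=1 US=1 PS=0]
  L1: frame=0x31 idx=20 entry=0x34007 [P=1 RW=1 US=1 PS=0]
  → PA=0x34439  (2 entries read)
#3 VA=0x1219739 (r,kernel):
  L0: frame=0x2A idx=9 entry=0x38007 [P=1 RW=1 US=1 PS=0]
  L1: frame=0x38 idx=25 entry=0x3A007 [P=1 RW=1 US=1 PS=0]
  → PA=0x3A739  (2 entries read)
#4 VA=0x80774F (r,user):
  L0: frame=0x2A idx=4 entry=0x3E007 [P=1 RW=1 US=1 PS=0]
  L1: frame=0x3E idx=7 entry=0x40007 [P=1 RW=1 US=1 PS=0]
  → PA=0x4074F  (2 entries read)
#5 VA=0x2014439 (r,kernel):
  TLB hit vpn=0x2014 → PA=0x34439
#6 VA=0x320B280 (r,kernel):
  L0: frame=0x2A idx=25 entry=0x41007 [P=1 RW=1 US=1 PS=0]
  L1: frame=0x41 idx=11 entry=0x44007 [P=1 RW=1 US=1 PS=0]
  → PA=0x44280  (2 entries read)

Access #5 PA: 0x34439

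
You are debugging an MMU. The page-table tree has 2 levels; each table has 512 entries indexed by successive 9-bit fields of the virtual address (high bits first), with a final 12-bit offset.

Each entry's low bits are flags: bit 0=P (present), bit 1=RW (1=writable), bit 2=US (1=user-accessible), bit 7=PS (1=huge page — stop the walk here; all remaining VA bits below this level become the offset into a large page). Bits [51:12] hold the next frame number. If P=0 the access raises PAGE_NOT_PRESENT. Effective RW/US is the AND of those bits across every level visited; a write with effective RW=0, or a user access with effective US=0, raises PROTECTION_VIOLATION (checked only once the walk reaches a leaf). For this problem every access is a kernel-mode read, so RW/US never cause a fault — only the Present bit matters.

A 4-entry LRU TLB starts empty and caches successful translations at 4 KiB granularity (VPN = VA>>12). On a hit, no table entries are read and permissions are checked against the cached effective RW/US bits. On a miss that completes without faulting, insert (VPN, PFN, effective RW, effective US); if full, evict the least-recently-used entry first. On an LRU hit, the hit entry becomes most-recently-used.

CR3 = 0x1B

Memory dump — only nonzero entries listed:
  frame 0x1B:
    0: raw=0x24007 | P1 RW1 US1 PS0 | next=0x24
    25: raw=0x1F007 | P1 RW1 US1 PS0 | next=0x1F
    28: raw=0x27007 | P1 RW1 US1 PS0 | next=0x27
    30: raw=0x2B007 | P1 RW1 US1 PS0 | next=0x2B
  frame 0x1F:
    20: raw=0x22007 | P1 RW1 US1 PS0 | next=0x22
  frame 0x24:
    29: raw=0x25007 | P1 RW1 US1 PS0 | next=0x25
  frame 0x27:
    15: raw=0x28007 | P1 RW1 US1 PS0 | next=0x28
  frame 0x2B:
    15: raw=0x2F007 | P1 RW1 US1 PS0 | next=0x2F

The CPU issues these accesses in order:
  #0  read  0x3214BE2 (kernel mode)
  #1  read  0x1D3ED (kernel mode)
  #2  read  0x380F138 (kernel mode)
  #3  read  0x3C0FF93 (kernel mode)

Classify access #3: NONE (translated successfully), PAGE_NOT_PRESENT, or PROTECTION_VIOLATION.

Trace:
#0 VA=0x3214BE2 (r,kernel):
  [0] read 0x1B idx=25: raw=0x1F007 flags P=1 W=1 U=1 S=0
  [1] read 0x1F idx=20: raw=0x22007 flags P=1 W=1 U=1 S=0
  ⇒ phys 0x22BE2  [2 reads]
#1 VA=0x1D3ED (r,kernel):
  [0] read 0x1B idx=0: raw=0x24007 flags P=1 W=1 U=1 S=0
  [1] read 0x24 idx=29: raw=0x25007 flags P=1 W=1 U=1 S=0
  ⇒ phys 0x253ED  [2 reads]
#2 VA=0x380F138 (r,kernel):
  [0] read 0x1B idx=28: raw=0x27007 flags P=1 W=1 U=1 S=0
  [1] read 0x27 idx=15: raw=0x28007 flags P=1 W=1 U=1 S=0
  ⇒ phys 0x28138  [2 reads]
#3 VA=0x3C0FF93 (r,kernel):
  [0] read 0x1B idx=30: raw=0x2B007 flags P=1 W=1 U=1 S=0
  [1] read 0x2B idx=15: raw=0x2F007 flags P=1 W=1 U=1 S=0
  ⇒ phys 0x2FF93  [2 reads]

Access #3 fault: NONE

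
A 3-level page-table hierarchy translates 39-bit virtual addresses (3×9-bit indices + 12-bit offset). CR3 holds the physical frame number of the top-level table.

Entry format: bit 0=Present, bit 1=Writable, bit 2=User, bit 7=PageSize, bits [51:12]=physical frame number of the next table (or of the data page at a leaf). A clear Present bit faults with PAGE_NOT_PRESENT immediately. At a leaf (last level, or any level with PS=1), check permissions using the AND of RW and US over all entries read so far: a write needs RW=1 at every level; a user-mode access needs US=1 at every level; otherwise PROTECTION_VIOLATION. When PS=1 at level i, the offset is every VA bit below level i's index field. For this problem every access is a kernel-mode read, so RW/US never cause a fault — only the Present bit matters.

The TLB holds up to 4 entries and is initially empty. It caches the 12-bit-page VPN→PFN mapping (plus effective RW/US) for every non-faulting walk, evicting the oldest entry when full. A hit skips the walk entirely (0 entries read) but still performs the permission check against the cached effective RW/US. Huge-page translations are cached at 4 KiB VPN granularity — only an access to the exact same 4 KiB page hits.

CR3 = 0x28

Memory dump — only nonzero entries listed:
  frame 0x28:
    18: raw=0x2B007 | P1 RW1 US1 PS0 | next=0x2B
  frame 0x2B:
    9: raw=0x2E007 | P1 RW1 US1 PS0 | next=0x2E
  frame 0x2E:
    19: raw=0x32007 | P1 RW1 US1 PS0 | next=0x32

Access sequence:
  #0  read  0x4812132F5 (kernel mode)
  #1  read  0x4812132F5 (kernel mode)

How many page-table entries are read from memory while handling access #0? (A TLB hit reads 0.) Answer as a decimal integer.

Per-access translation:
#0 VA=0x4812132F5 (r,kernel):
  lvl0: tbl 0x28, slot 18 ⇒ 0x2B007 (P1/RW1/US1/PS0)
  lvl1: tbl 0x2B, slot 9 ⇒ 0x2E007 (P1/RW1/US1/PS0)
  lvl2: tbl 0x2E, slot 19 ⇒ 0x32007 (P1/RW1/US1/PS0)
  ⇒ phys 0x322F5  [3 reads]
#1 VA=0x4812132F5 (r,kernel):
  TLB hit vpn=0x481213 → PA=0x322F5

Entries read for #0: 3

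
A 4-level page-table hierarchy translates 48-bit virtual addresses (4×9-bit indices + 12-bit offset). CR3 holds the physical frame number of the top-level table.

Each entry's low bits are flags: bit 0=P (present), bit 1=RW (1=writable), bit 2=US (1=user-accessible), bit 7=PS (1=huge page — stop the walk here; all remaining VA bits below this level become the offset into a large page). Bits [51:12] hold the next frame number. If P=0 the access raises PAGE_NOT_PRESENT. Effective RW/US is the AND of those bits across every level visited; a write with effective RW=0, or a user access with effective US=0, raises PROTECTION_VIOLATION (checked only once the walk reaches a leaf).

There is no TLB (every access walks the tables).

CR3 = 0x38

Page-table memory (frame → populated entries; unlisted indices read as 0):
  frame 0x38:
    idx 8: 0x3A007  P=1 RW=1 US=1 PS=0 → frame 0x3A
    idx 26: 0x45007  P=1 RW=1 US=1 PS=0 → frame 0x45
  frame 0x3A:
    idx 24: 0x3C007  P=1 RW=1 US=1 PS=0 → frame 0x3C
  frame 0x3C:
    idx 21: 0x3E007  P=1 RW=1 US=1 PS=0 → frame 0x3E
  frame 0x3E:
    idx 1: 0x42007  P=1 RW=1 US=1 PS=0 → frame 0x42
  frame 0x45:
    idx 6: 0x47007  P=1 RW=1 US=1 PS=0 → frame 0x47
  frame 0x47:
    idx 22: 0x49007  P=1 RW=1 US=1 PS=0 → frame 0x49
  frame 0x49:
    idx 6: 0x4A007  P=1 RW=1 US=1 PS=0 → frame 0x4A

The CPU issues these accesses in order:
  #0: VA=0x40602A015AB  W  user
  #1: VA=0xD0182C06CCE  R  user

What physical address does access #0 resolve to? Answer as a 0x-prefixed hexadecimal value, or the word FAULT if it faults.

Walk each access:
#0 VA=0x40602A015AB (w,user):
  L0: frame=0x38 idx=8 entry=0x3A007 [P=1 RW=1 US=1 PS=0]
  L1: frame=0x3A idx=24 entry=0x3C007 [P=1 RW=1 US=1 PS=0]
  L2: frame=0x3C idx=21 entry=0x3E007 [P=1 RW=1 US=1 PS=0]
  L3: frame=0x3E idx=1 entry=0x42007 [P=1 RW=1 US=1 PS=0]
  ✓ 0x425AB  — 4 lookups
#1 VA=0xD0182C06CCE (r,user):
  L0: frame=0x38 idx=26 entry=0x45007 [P=1 RW=1 US=1 PS=0]
  L1: frame=0x45 idx=6 entry=0x47007 [P=1 RW=1 US=1 PS=0]
  L2: frame=0x47 idx=22 entry=0x49007 [P=1 RW=1 US=1 PS=0]
  L3: frame=0x49 idx=6 entry=0x4A007 [P=1 RW=1 US=1 PS=0]
  ✓ 0x4ACCE  — 4 lookups

Access #0 PA: 0x425AB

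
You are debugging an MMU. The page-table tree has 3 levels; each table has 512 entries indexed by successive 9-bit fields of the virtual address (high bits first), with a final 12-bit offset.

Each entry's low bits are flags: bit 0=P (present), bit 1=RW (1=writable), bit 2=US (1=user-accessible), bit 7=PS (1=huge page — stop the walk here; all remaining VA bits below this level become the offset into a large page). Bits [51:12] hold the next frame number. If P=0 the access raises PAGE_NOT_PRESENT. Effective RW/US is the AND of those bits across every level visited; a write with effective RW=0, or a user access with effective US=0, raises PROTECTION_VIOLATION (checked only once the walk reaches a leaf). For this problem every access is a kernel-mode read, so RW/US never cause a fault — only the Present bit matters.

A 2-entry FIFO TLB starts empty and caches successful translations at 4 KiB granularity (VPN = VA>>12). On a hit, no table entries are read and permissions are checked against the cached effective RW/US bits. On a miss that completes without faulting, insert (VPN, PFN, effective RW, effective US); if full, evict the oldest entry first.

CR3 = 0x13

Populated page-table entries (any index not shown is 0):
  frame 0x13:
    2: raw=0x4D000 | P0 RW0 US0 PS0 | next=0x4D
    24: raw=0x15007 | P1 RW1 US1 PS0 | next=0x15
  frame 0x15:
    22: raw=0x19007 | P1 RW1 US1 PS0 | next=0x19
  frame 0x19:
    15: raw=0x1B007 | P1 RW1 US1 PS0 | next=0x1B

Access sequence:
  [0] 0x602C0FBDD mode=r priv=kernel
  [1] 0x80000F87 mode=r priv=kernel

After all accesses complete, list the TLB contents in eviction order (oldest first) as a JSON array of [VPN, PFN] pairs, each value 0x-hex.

Trace:
#0 VA=0x602C0FBDD (r,kernel):
  L0: frame=0x13 idx=24 entry=0x15007 [P=1 RW=1 US=1 PS=0]
  L1: frame=0x15 idx=22 entry=0x19007 [P=1 RW=1 US=1 PS=0]
  L2: frame=0x19 idx=15 entry=0x1B007 [P=1 RW=1 US=1 PS=0]
  ⇒ phys 0x1BBDD  [3 reads]
#1 VA=0x80000F87 (r,kernel):
  L0: frame=0x13 idx=2 entry=0x4D000 [P=0 RW=0 US=0 PS=0]
  ✗ PAGE_NOT_PRESENT  [1 reads]

TLB: [["0x602C0F", "0x1B"]]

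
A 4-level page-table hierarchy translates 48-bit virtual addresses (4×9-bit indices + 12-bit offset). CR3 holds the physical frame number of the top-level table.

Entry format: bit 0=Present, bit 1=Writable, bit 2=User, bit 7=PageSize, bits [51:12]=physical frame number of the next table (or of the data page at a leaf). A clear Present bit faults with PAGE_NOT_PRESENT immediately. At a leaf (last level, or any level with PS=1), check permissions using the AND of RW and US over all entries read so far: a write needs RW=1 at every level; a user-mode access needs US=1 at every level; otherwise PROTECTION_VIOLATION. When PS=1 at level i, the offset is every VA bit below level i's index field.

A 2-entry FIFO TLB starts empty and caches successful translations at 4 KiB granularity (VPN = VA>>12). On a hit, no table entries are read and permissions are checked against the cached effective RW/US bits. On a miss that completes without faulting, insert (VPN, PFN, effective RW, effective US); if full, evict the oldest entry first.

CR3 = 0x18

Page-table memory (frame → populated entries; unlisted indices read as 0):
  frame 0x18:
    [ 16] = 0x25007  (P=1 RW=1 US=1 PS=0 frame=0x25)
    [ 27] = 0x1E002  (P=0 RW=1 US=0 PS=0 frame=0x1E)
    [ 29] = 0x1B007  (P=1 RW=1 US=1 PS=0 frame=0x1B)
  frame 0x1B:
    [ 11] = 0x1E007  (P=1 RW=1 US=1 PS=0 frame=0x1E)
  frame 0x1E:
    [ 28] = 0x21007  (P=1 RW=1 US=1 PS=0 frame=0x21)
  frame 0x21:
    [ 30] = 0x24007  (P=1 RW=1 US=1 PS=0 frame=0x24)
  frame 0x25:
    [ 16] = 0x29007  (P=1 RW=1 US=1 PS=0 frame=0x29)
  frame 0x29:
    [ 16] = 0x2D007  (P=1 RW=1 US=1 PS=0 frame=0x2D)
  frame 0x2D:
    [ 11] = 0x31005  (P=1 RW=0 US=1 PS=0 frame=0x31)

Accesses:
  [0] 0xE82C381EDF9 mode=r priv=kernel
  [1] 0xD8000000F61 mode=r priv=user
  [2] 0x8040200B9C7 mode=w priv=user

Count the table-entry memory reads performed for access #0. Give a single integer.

Walk each access:
#0 VA=0xE82C381EDF9 (r,kernel):
  lvl0: tbl 0x18, slot 29 ⇒ 0x1B007 (P1/RW1/US1/PS0)
  lvl1: tbl 0x1B, slot 11 ⇒ 0x1E007 (P1/RW1/US1/PS0)
  lvl2: tbl 0x1E, slot 28 ⇒ 0x21007 (P1/RW1/US1/PS0)
  lvl3: tbl 0x21, slot 30 ⇒ 0x24007 (P1/RW1/US1/PS0)
  → PA=0x24DF9  (4 entries read)
#1 VA=0xD8000000F61 (r,user):
  lvl0: tbl 0x18, slot 27 ⇒ 0x1E002 (P0/RW1/US0/PS0)
  ⇒ fault: PAGE_NOT_PRESENT  — 1 lookups
#2 VA=0x8040200B9C7 (w,user):
  lvl0: tbl 0x18, slot 16 ⇒ 0x25007 (P1/RW1/US1/PS0)
  lvl1: tbl 0x25, slot 16 ⇒ 0x29007 (P1/RW1/US1/PS0)
  lvl2: tbl 0x29, slot 16 ⇒ 0x2D007 (P1/RW1/US1/PS0)
  lvl3: tbl 0x2D, slot 11 ⇒ 0x31005 (P1/RW0/US1/PS0)
  ⇒ fault: PROTECTION_VIOLATION  — 4 lookups

Entries read for #0: 4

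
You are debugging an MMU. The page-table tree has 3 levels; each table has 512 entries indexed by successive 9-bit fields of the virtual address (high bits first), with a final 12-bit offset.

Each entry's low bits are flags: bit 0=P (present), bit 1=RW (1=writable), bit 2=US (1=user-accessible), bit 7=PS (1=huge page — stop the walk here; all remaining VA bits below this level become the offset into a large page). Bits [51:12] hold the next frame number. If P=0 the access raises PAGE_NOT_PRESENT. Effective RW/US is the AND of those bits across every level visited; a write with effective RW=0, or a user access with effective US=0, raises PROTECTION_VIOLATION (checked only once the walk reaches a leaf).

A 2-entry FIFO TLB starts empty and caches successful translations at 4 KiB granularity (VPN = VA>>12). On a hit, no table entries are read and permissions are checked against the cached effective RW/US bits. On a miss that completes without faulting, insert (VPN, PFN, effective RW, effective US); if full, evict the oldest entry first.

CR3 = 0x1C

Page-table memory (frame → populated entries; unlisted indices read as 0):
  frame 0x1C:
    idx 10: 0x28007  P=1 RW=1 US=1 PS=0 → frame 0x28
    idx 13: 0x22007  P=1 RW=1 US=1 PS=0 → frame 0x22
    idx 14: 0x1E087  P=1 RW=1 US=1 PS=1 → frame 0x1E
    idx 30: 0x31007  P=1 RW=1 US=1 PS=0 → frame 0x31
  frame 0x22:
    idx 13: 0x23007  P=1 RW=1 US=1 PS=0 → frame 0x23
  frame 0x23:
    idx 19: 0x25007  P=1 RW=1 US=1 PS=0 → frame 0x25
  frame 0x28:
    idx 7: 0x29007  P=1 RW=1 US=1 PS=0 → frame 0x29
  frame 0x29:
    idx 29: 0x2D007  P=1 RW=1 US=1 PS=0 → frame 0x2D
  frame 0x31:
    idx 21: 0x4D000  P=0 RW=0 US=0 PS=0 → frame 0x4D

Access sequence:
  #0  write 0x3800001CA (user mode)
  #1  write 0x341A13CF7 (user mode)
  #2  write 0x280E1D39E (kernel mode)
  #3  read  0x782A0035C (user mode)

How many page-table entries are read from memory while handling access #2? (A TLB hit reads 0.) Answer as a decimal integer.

Trace:
#0 VA=0x3800001CA (w,user):
  L0 @0x1C[14] → 0x1E087  P=1,RW=1,US=1,PS=1
  → PA=0x1E1CA (huge @L0)  (1 entries read)
#1 VA=0x341A13CF7 (w,user):
  L0 @0x1C[13] → 0x22007  P=1,RW=1,US=1,PS=0
  L1 @0x22[13] → 0x23007  P=1,RW=1,US=1,PS=0
  L2 @0x23[19] → 0x25007  P=1,RW=1,US=1,PS=0
  → PA=0x25CF7  (3 entries read)
#2 VA=0x280E1D39E (w,kernel):
  L0 @0x1C[10] → 0x28007  P=1,RW=1,US=1,PS=0
  L1 @0x28[7] → 0x29007  P=1,RW=1,US=1,PS=0
  L2 @0x29[29] → 0x2D007  P=1,RW=1,US=1,PS=0
  → PA=0x2D39E  (3 entries read)
#3 VA=0x782A0035C (r,user):
  L0 @0x1C[30] → 0x31007  P=1,RW=1,US=1,PS=0
  L1 @0x31[21] → 0x4D000  P=0,RW=0,US=0,PS=0
  ⇒ fault: PAGE_NOT_PRESENT  — 2 lookups

Entries read for #2: 3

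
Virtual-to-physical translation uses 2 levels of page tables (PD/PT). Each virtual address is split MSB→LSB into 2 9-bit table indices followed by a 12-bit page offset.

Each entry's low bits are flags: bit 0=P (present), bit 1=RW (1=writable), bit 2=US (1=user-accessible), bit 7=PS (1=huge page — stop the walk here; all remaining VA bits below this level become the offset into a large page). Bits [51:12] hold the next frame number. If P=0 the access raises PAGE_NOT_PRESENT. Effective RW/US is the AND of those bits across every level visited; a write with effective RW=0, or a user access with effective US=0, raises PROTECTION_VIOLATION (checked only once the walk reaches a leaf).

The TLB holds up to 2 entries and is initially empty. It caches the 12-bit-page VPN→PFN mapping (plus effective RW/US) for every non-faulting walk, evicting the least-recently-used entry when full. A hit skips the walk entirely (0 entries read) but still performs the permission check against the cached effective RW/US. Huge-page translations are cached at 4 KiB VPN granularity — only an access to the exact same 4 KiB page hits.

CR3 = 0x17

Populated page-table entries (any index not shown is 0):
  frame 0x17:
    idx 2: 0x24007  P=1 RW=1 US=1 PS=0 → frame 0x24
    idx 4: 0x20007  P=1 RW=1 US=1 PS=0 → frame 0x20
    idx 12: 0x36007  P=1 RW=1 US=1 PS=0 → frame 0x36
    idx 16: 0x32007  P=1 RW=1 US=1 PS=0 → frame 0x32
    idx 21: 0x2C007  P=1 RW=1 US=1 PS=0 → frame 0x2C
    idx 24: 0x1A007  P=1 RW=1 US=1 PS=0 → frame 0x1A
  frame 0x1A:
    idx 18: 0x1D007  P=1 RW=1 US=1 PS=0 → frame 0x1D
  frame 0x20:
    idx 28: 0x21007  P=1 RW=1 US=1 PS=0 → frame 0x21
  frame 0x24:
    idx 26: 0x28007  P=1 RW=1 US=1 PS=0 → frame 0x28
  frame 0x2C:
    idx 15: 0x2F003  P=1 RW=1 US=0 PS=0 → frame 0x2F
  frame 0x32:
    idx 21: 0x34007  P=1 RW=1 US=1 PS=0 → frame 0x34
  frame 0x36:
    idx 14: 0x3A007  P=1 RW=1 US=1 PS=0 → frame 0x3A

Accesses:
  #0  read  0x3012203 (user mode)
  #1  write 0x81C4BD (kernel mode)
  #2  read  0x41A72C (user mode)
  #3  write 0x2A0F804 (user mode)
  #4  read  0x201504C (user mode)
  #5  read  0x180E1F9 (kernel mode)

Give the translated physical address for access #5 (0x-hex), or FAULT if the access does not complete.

Per-access translation:
#0 VA=0x3012203 (r,user):
  L0: frame=0x17 idx=24 entry=0x1A007 [P=1 RW=1 US=1 PS=0]
  L1: frame=0x1A idx=18 entry=0x1D007 [P=1 RW=1 US=1 PS=0]
  ✓ 0x1D203  — 2 lookups
#1 VA=0x81C4BD (w,kernel):
  L0: frame=0x17 idx=4 entry=0x20007 [P=1 RW=1 US=1 PS=0]
  L1: frame=0x20 idx=28 entry=0x21007 [P=1 RW=1 US=1 PS=0]
  ✓ 0x214BD  — 2 lookups
#2 VA=0x41A72C (r,user):
  L0: frame=0x17 idx=2 entry=0x24007 [P=1 RW=1 US=1 PS=0]
  L1: frame=0x24 idx=26 entry=0x28007 [P=1 RW=1 US=1 PS=0]
  ✓ 0x2872C  — 2 lookups
#3 VA=0x2A0F804 (w,user):
  L0: frame=0x17 idx=21 entry=0x2C007 [P=1 RW=1 US=1 PS=0]
  L1: frame=0x2C idx=15 entry=0x2F003 [P=1 RW=1 US=0 PS=0]
  ⇒ fault: PROTECTION_VIOLATION  — 2 lookups
#4 VA=0x201504C (r,user):
  L0: frame=0x17 idx=16 entry=0x32007 [P=1 RW=1 US=1 PS=0]
  L1: frame=0x32 idx=21 entry=0x34007 [P=1 RW=1 US=1 PS=0]
  ✓ 0x3404C  — 2 lookups
#5 VA=0x180E1F9 (r,kernel):
  L0: frame=0x17 idx=12 entry=0x36007 [P=1 RW=1 US=1 PS=0]
  L1: frame=0x36 idx=14 entry=0x3A007 [P=1 RW=1 US=1 PS=0]
  ✓ 0x3A1F9  — 2 lookups

Access #5 PA: 0x3A1F9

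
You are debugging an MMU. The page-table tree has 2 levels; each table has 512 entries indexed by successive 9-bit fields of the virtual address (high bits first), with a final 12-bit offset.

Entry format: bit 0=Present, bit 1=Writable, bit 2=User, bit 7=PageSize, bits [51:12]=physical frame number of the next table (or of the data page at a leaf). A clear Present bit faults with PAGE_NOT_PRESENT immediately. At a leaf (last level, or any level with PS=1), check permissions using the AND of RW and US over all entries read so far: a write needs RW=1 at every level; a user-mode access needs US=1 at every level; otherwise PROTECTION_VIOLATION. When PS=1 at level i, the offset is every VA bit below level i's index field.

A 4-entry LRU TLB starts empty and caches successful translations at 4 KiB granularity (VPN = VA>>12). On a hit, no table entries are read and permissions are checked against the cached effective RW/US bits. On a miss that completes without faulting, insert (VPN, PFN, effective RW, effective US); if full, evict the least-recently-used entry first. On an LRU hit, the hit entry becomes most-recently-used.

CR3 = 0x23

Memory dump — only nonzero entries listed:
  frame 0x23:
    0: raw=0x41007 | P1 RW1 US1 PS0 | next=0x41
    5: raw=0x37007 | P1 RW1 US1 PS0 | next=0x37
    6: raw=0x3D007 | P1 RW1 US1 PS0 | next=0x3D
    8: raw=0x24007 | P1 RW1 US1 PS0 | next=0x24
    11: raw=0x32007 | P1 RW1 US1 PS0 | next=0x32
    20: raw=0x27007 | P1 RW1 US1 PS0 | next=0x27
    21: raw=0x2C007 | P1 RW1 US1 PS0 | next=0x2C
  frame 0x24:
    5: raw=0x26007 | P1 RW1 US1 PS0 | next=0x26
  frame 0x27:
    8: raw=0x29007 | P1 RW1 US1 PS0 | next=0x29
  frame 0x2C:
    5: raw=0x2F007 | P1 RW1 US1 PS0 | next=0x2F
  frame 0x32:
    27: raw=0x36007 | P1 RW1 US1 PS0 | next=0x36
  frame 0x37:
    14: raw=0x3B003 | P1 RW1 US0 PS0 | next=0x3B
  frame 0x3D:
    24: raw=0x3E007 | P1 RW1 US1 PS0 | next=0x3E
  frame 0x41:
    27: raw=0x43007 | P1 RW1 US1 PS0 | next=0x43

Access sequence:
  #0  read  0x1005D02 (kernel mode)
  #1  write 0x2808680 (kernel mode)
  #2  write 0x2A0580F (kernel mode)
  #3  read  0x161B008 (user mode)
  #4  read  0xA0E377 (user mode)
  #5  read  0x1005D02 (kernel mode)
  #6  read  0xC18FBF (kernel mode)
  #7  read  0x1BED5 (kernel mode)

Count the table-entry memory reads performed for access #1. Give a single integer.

Trace:
#0 VA=0x1005D02 (r,kernel):
  L0 @0x23[8] → 0x24007  P=1,RW=1,US=1,PS=0
  L1 @0x24[5] → 0x26007  P=1,RW=1,US=1,PS=0
  ✓ 0x26D02  — 2 lookups
#1 VA=0x2808680 (w,kernel):
  L0 @0x23[20] → 0x27007  P=1,RW=1,US=1,PS=0
  L1 @0x27[8] → 0x29007  P=1,RW=1,US=1,PS=0
  ✓ 0x29680  — 2 lookups
#2 VA=0x2A0580F (w,kernel):
  L0 @0x23[21] → 0x2C007  P=1,RW=1,US=1,PS=0
  L1 @0x2C[5] → 0x2F007  P=1,RW=1,US=1,PS=0
  ✓ 0x2F80F  — 2 lookups
#3 VA=0x161B008 (r,user):
  L0 @0x23[11] → 0x32007  P=1,RW=1,US=1,PS=0
  L1 @0x32[27] → 0x36007  P=1,RW=1,US=1,PS=0
  ✓ 0x36008  — 2 lookups
#4 VA=0xA0E377 (r,user):
  L0 @0x23[5] → 0x37007  P=1,RW=1,US=1,PS=0
  L1 @0x37[14] → 0x3B003  P=1,RW=1,US=0,PS=0
  → PROTECTION_VIOLATION  (2 entries read)
#5 VA=0x1005D02 (r,kernel):
  TLB hit vpn=0x1005 → PA=0x26D02
#6 VA=0xC18FBF (r,kernel):
  L0 @0x23[6] → 0x3D007  P=1,RW=1,US=1,PS=0
  L1 @0x3D[24] → 0x3E007  P=1,RW=1,US=1,PS=0
  ✓ 0x3EFBF  — 2 lookups
#7 VA=0x1BED5 (r,kernel):
  L0 @0x23[0] → 0x41007  P=1,RW=1,US=1,PS=0
  L1 @0x41[27] → 0x43007  P=1,RW=1,US=1,PS=0
  ✓ 0x43ED5  — 2 lookups

Entries read for #1: 2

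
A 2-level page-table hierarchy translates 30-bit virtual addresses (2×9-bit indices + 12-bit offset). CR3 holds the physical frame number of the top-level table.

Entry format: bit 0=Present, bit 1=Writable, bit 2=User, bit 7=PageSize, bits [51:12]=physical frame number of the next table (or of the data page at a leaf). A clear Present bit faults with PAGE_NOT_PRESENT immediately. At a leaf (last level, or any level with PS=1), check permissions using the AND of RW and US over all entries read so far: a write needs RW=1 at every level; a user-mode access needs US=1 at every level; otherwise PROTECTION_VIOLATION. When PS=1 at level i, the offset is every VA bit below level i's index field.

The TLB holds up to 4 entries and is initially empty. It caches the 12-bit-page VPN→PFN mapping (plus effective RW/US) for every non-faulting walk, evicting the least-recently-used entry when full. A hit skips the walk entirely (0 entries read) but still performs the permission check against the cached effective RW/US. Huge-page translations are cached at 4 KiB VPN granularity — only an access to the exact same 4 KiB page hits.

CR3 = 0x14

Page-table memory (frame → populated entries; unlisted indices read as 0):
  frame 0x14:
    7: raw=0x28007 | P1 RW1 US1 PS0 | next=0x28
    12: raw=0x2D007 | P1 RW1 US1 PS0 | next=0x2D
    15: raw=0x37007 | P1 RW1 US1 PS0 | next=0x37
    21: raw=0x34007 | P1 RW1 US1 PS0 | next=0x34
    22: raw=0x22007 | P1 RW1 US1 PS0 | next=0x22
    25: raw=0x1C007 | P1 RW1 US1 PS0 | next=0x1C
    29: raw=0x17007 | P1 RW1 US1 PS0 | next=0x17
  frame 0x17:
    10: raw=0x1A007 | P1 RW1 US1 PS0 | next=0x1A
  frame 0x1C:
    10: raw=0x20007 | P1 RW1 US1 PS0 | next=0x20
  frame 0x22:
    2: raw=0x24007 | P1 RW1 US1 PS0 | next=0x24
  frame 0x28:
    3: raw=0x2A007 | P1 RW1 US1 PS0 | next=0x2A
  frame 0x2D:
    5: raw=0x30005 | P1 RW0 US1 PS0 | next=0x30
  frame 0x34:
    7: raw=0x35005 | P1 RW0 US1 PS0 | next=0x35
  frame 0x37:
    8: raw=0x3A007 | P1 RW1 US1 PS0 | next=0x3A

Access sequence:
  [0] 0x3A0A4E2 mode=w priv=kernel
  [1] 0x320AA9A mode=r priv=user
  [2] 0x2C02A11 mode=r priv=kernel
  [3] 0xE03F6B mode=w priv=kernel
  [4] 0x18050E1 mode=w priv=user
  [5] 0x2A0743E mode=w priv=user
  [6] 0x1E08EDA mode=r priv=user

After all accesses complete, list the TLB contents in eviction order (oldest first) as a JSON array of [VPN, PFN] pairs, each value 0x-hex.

Walk each access:
#0 VA=0x3A0A4E2 (w,kernel):
  lvl0: tbl 0x14, slot 29 ⇒ 0x17007 (P1/RW1/US1/PS0)
  lvl1: tbl 0x17, slot 10 ⇒ 0x1A007 (P1/RW1/US1/PS0)
  → PA=0x1A4E2  (2 entries read)
#1 VA=0x320AA9A (r,user):
  lvl0: tbl 0x14, slot 25 ⇒ 0x1C007 (P1/RW1/US1/PS0)
  lvl1: tbl 0x1C, slot 10 ⇒ 0x20007 (P1/RW1/US1/PS0)
  → PA=0x20A9A  (2 entries read)
#2 VA=0x2C02A11 (r,kernel):
  lvl0: tbl 0x14, slot 22 ⇒ 0x22007 (P1/RW1/US1/PS0)
  lvl1: tbl 0x22, slot 2 ⇒ 0x24007 (P1/RW1/US1/PS0)
  → PA=0x24A11  (2 entries read)
#3 VA=0xE03F6B (w,kernel):
  lvl0: tbl 0x14, slot 7 ⇒ 0x28007 (P1/RW1/US1/PS0)
  lvl1: tbl 0x28, slot 3 ⇒ 0x2A007 (P1/RW1/US1/PS0)
  → PA=0x2AF6B  (2 entries read)
#4 VA=0x18050E1 (w,user):
  lvl0: tbl 0x14, slot 12 ⇒ 0x2D007 (P1/RW1/US1/PS0)
  lvl1: tbl 0x2D, slot 5 ⇒ 0x30005 (P1/RW0/US1/PS0)
  ✗ PROTECTION_VIOLATION  [2 reads]
#5 VA=0x2A0743E (w,user):
  lvl0: tbl 0x14, slot 21 ⇒ 0x34007 (P1/RW1/US1/PS0)
  lvl1: tbl 0x34, slot 7 ⇒ 0x35005 (P1/RW0/US1/PS0)
  ✗ PROTECTION_VIOLATION  [2 reads]
#6 VA=0x1E08EDA (r,user):
  lvl0: tbl 0x14, slot 15 ⇒ 0x37007 (P1/RW1/US1/PS0)
  lvl1: tbl 0x37, slot 8 ⇒ 0x3A007 (P1/RW1/US1/PS0)
  → PA=0x3AEDA  (2 entries read)

TLB: [["0x320A", "0x20"], ["0x2C02", "0x24"], ["0xE03", "0x2A"], ["0x1E08", "0x3A"]]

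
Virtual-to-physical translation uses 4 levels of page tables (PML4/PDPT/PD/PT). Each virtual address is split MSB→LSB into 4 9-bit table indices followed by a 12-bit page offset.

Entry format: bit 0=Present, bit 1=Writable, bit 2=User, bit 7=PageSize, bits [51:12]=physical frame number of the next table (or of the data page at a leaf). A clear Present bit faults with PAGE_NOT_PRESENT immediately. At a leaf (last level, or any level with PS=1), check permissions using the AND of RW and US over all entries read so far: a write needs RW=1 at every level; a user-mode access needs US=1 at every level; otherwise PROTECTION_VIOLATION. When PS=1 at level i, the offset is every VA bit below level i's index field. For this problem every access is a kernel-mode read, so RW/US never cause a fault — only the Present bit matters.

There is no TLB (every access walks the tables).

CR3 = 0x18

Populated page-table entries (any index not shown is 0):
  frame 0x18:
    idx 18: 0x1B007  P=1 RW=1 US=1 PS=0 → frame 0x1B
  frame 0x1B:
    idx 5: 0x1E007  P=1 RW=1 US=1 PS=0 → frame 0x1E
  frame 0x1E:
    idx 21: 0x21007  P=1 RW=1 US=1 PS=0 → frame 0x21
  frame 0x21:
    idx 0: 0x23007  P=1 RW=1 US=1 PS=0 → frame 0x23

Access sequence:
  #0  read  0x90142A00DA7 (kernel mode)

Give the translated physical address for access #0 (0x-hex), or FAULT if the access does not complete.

Per-access translation:
#0 VA=0x90142A00DA7 (r,kernel):
  lvl0: tbl 0x18, slot 18 ⇒ 0x1B007 (P1/RW1/US1/PS0)
  lvl1: tbl 0x1B, slot 5 ⇒ 0x1E007 (P1/RW1/US1/PS0)
  lvl2: tbl 0x1E, slot 21 ⇒ 0x21007 (P1/RW1/US1/PS0)
  lvl3: tbl 0x21, slot 0 ⇒ 0x23007 (P1/RW1/US1/PS0)
  → PA=0x23DA7  (4 entries read)

Access #0 PA: 0x23DA7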